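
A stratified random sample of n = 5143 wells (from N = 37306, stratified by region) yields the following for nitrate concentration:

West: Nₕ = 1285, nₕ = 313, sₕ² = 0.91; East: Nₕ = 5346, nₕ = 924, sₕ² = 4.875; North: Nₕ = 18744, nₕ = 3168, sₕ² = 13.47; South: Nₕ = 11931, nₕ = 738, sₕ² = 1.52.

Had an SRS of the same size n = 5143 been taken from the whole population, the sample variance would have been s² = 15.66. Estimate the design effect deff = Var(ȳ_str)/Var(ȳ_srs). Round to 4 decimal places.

0.4502

Var(ȳ_str) = Σ Wₕ²(1−fₕ)sₕ²/nₕ with Wₕ = Nₕ/37306:
  West: (1285/37306)²·(1−313/1285)·0.91/313 = 2.6092102 × 10^-6
  East: (5346/37306)²·(1−924/5346)·4.875/924 = 8.961753 × 10^-5
  North: (18744/37306)²·(1−3168/18744)·13.47/3168 = 8.9195566 × 10^-4
  South: (11931/37306)²·(1−738/11931)·1.52/738 = 1.9763015 × 10^-4
  → Var(ȳ_str) = 0.0011818126.
Var(ȳ_srs) = (1 − 5143/37306)·15.66/5143 = 0.0026251438.
deff = 0.0011818126 / 0.0026251438 = 0.4502.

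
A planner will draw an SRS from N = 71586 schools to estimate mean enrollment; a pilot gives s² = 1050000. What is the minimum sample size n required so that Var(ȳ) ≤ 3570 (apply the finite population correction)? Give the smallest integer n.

293

Without fpc, n₀ = s²/D = 1050000/3570 = 294.1176.
With fpc, (1 − n/N)·s²/n ≤ D requires n ≥ n₀/(1 + n₀/N) = 294.1176/(1 + 294.1176/71586) = 292.9141.
Rounding up, n = 293.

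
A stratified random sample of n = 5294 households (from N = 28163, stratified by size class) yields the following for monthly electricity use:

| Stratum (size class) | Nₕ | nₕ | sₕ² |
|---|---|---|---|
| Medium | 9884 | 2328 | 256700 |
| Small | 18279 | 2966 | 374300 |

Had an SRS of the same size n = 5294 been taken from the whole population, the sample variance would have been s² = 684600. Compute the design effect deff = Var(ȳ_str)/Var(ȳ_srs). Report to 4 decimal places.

Var(ȳ_str) = Σ Wₕ²(1−fₕ)sₕ²/nₕ with Wₕ = Nₕ/28163:
  Medium: (9884/28163)²·(1−2328/9884)·256700/2328 = 10.382687
  Small: (18279/28163)²·(1−2966/18279)·374300/2966 = 44.535216
  → Var(ȳ_str) = 54.917903.
Var(ȳ_srs) = (1 − 5294/28163)·684600/5294 = 105.00772.
deff = 54.917903 / 105.00772 = 0.5230.

0.5230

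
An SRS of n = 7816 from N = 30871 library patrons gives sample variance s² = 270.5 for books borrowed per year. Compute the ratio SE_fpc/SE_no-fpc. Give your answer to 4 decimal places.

f = n/N = 7816/30871 = 0.25318260.
SE_no-fpc = √(s²/n) = 0.18603359; SE_fpc = √((1−f)s²/n) = 0.16076762.
Ratio = √(1−f) = 0.86418598.

0.8642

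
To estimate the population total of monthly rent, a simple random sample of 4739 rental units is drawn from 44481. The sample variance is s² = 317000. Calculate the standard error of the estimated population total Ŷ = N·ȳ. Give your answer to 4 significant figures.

Var(Ŷ) = N²·Var(ȳ) = N²·(1 − n/N)·s²/n.
f = 4739/44481 = 0.10653987; Var(ȳ) = 0.89346013·317000/4739 = 59.765111.
Var(Ŷ) = 44481² · 59.765111 = 1.1824882 × 10^11.
SE(Ŷ) = √(1.1824882 × 10^11) = 343900.

343900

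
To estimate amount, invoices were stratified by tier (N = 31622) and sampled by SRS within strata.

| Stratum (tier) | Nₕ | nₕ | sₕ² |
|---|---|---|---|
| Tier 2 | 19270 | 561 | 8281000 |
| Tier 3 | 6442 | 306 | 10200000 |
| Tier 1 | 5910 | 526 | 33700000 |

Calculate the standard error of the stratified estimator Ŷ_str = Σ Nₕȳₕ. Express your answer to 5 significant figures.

Var(Ŷ_str) = Σₕ Nₕ²(1 − fₕ)sₕ²/nₕ.
Tier 2: 19270²·(1 − 561/19270)·8281000/561 = 5.3217224 × 10^12.
Tier 3: 6442²·(1 − 306/6442)·10200000/306 = 1.3176037 × 10^12.
Tier 1: 5910²·(1 − 526/5910)·33700000/526 = 2.0386219 × 10^12.
Sum = 8.677948 × 10^12.
SE = √(8.677948 × 10^12) = 2.9458 × 10^6.

2.9458 × 10^6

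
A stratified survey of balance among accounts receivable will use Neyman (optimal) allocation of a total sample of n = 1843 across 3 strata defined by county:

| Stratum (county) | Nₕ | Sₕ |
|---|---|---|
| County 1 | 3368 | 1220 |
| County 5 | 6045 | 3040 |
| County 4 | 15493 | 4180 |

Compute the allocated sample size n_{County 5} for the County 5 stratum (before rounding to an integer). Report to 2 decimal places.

Neyman allocation: nₕ = n·NₕSₕ / Σⱼ NⱼSⱼ.
Σ NⱼSⱼ = 3368·1220 + 6045·3040 + 15493·4180 = 8.72465 × 10^7.
n_{County 5} = 1843·6045·3040 / (8.72465 × 10^7) = 388.19.

388.19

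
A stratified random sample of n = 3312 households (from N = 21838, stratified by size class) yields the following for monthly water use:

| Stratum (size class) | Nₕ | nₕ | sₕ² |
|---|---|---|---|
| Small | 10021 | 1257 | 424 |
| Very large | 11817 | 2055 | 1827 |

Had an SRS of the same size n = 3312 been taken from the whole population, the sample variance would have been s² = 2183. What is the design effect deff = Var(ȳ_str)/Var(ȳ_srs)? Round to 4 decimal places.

Var(ȳ_str) = Σ Wₕ²(1−fₕ)sₕ²/nₕ with Wₕ = Nₕ/21838:
  Small: (10021/21838)²·(1−1257/10021)·424/1257 = 0.062118118
  Very large: (11817/21838)²·(1−2055/11817)·1827/2055 = 0.21505376
  → Var(ȳ_str) = 0.27717188.
Var(ȳ_srs) = (1 − 3312/21838)·2183/3312 = 0.55915499.
deff = 0.27717188 / 0.55915499 = 0.4957.

0.4957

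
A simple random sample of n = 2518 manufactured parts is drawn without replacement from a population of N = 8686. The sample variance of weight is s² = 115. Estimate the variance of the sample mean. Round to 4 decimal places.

Under SRS without replacement, Var(ȳ) = (1 − f)·s²/n with f = n/N = 2518/8686 = 0.28989178.
Var(ȳ) = (1 − 0.28989178)·115/2518 = 0.71010822·0.045671168 = 0.032431472.

0.0324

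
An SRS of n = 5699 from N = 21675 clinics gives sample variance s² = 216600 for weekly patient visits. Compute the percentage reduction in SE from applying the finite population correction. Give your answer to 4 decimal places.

f = n/N = 5699/21675 = 0.26292964.
SE_no-fpc = √(s²/n) = 6.1649548; SE_fpc = √((1−f)s²/n) = 5.2927864.
Ratio = √(1−f) = 0.85852802. Reduction = 100·(1 − 0.85852802) = 14.1472%.

14.1472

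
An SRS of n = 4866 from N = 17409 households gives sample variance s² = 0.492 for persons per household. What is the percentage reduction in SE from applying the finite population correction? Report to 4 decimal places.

15.1184

f = n/N = 4866/17409 = 0.27951060.
SE_no-fpc = √(s²/n) = 0.010055334; SE_fpc = √((1−f)s²/n) = 0.0085351331.
Ratio = √(1−f) = 0.84881647. Reduction = 100·(1 − 0.84881647) = 15.1184%.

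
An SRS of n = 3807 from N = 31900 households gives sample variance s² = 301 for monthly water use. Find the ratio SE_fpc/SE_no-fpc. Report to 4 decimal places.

0.9384

f = n/N = 3807/31900 = 0.11934169.
SE_no-fpc = √(s²/n) = 0.28118478; SE_fpc = √((1−f)s²/n) = 0.26387335.
Ratio = √(1−f) = 0.93843397.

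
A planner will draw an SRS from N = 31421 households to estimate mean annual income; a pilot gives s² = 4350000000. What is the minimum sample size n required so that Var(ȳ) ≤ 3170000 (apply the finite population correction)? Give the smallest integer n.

Without fpc, n₀ = s²/D = 4350000000/3170000 = 1372.2397.
With fpc, (1 − n/N)·s²/n ≤ D requires n ≥ n₀/(1 + n₀/N) = 1372.2397/(1 + 1372.2397/31421) = 1314.8181.
Rounding up, n = 1315.

1315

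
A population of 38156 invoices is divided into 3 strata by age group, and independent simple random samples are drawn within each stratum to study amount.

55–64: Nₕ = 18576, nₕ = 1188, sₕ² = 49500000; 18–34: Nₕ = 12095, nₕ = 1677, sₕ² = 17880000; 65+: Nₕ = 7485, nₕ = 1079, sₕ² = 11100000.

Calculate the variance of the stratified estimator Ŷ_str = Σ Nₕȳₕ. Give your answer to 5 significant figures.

Var(Ŷ_str) = Σₕ Nₕ²(1 − fₕ)sₕ²/nₕ.
55–64: 18576²·(1 − 1188/18576)·49500000/1188 = 1.3458312 × 10^13.
18–34: 12095²·(1 − 1677/12095)·17880000/1677 = 1.3434598 × 10^12.
65+: 7485²·(1 − 1079/7485)·11100000/1079 = 4.9326497 × 10^11.
Sum = 1.5295037 × 10^13.

1.5295 × 10^13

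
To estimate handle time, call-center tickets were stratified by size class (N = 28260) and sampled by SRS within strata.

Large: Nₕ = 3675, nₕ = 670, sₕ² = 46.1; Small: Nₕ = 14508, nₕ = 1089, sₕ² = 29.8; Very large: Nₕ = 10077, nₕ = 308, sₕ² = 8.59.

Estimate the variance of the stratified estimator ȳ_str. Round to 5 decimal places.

Var(ȳ_str) = Σₕ Wₕ²(1 − fₕ)sₕ²/nₕ with Wₕ = Nₕ/N, N = 28260.
Large: Wₕ = 0.13004246; term = 0.13004246²·(1 − 0.18231293)·46.1/670 = 9.5144487 × 10^-4.
Small: Wₕ = 0.51337580; term = 0.51337580²·(1 − 0.07506203)·29.8/1089 = 0.0066707055.
Very large: Wₕ = 0.35658174; term = 0.35658174²·(1 − 0.03056465)·8.59/308 = 0.0034377912.
Sum = 0.011059942.

0.01106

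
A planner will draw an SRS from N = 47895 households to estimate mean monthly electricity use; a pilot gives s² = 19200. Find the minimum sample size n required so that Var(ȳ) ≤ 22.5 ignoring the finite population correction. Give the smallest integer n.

854

Without fpc, n₀ = s²/D = 19200/22.5 = 853.3333.
Rounding up, n = 854.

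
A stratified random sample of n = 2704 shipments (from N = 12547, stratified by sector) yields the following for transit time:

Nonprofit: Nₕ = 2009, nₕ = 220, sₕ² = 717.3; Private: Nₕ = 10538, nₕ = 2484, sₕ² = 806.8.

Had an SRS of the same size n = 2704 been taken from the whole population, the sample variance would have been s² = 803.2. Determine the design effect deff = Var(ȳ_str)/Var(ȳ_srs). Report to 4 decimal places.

Var(ȳ_str) = Σ Wₕ²(1−fₕ)sₕ²/nₕ with Wₕ = Nₕ/12547:
  Nonprofit: (2009/12547)²·(1−220/2009)·717.3/220 = 0.074436961
  Private: (10538/12547)²·(1−2484/10538)·806.8/2484 = 0.17510733
  → Var(ȳ_str) = 0.24954429.
Var(ȳ_srs) = (1 − 2704/12547)·803.2/2704 = 0.23302612.
deff = 0.24954429 / 0.23302612 = 1.0709.

1.0709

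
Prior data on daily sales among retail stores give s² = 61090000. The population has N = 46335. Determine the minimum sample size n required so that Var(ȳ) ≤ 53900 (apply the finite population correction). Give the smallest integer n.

Without fpc, n₀ = s²/D = 61090000/53900 = 1133.3952.
With fpc, (1 − n/N)·s²/n ≤ D requires n ≥ n₀/(1 + n₀/N) = 1133.3952/(1 + 1133.3952/46335) = 1106.3333.
Rounding up, n = 1107.

1107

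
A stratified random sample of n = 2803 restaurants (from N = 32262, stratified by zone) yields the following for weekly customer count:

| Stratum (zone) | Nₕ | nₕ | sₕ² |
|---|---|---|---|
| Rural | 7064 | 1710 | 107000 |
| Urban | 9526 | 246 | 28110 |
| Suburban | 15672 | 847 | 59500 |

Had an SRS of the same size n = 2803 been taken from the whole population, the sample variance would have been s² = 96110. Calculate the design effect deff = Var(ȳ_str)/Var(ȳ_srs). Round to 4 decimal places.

Var(ȳ_str) = Σ Wₕ²(1−fₕ)sₕ²/nₕ with Wₕ = Nₕ/32262:
  Rural: (7064/32262)²·(1−1710/7064)·107000/1710 = 2.2737052
  Urban: (9526/32262)²·(1−246/9526)·28110/246 = 9.7051381
  Suburban: (15672/32262)²·(1−847/15672)·59500/847 = 15.680868
  → Var(ȳ_str) = 27.659711.
Var(ȳ_srs) = (1 − 2803/32262)·96110/2803 = 31.309216.
deff = 27.659711 / 31.309216 = 0.8834.

0.8834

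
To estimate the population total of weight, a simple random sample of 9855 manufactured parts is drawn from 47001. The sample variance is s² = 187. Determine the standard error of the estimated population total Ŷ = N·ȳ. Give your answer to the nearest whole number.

Var(Ŷ) = N²·Var(ȳ) = N²·(1 − n/N)·s²/n.
f = 9855/47001 = 0.20967639; Var(ȳ) = 0.79032361·187/9855 = 0.014996501.
Var(Ŷ) = 47001² · 0.014996501 = 3.312868 × 10^7.
SE(Ŷ) = √(3.312868 × 10^7) = 5756.

5756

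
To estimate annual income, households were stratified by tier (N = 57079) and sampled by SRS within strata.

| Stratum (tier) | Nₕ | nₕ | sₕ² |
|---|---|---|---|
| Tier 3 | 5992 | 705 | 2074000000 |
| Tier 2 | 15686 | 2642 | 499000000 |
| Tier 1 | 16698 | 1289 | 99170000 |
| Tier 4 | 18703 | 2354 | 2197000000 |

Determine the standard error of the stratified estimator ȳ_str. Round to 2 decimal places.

366.25

Var(ȳ_str) = Σₕ Wₕ²(1 − fₕ)sₕ²/nₕ with Wₕ = Nₕ/N, N = 57079.
Tier 3: Wₕ = 0.10497731; term = 0.10497731²·(1 − 0.11765688)·2074000000/705 = 28605.401.
Tier 2: Wₕ = 0.27481210; term = 0.27481210²·(1 − 0.16843045)·499000000/2642 = 11861.457.
Tier 1: Wₕ = 0.29254192; term = 0.29254192²·(1 − 0.07719487)·99170000/1289 = 6075.9417.
Tier 4: Wₕ = 0.32766867; term = 0.32766867²·(1 − 0.12586216)·2197000000/2354 = 87593.797.
Sum = 134136.6.
SE = √(134136.6) = 366.25.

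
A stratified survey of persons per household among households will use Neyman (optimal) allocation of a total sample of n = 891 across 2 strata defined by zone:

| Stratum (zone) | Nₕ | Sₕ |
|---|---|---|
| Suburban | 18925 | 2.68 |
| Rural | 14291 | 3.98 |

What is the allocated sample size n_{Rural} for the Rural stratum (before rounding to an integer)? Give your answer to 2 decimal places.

Neyman allocation: nₕ = n·NₕSₕ / Σⱼ NⱼSⱼ.
Σ NⱼSⱼ = 18925·2.68 + 14291·3.98 = 107597.18.
n_{Rural} = 891·14291·3.98 / 107597.18 = 471.00.

471.00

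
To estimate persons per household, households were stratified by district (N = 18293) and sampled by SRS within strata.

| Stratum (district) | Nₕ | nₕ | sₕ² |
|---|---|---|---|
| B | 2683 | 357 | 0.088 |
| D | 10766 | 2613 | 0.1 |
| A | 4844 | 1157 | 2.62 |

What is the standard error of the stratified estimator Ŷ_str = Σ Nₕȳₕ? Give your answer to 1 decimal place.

Var(Ŷ_str) = Σₕ Nₕ²(1 − fₕ)sₕ²/nₕ.
B: 2683²·(1 − 357/2683)·0.088/357 = 1538.3135.
D: 10766²·(1 − 2613/10766)·0.1/2613 = 3359.1733.
A: 4844²·(1 − 1157/4844)·2.62/1157 = 40443.171.
Sum = 45340.658.
SE = √(45340.658) = 212.9.

212.9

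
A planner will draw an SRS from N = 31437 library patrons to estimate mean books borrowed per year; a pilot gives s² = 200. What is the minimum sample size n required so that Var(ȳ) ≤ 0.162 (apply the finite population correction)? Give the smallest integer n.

Without fpc, n₀ = s²/D = 200/0.162 = 1234.5679.
With fpc, (1 − n/N)·s²/n ≤ D requires n ≥ n₀/(1 + n₀/N) = 1234.5679/(1 + 1234.5679/31437) = 1187.9170.
Rounding up, n = 1188.

1188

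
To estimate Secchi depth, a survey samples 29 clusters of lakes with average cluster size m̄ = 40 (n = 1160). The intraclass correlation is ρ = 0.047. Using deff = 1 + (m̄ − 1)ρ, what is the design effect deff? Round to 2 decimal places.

2.83

deff = 1 + (40 − 1)·0.047 = 1 + 1.833 = 2.833.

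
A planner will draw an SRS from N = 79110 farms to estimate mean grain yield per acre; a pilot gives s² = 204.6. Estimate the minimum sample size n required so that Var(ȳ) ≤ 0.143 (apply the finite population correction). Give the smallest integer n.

1406

Without fpc, n₀ = s²/D = 204.6/0.143 = 1430.7692.
With fpc, (1 − n/N)·s²/n ≤ D requires n ≥ n₀/(1 + n₀/N) = 1430.7692/(1 + 1430.7692/79110) = 1405.3523.
Rounding up, n = 1406.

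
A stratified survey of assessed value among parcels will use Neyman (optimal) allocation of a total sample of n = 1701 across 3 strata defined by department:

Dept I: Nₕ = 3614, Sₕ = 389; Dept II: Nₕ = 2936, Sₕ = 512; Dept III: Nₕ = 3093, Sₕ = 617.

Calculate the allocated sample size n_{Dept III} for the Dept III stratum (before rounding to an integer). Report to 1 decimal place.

Neyman allocation: nₕ = n·NₕSₕ / Σⱼ NⱼSⱼ.
Σ NⱼSⱼ = 3614·389 + 2936·512 + 3093·617 = 4.817459 × 10^6.
n_{Dept III} = 1701·3093·617 / (4.817459 × 10^6) = 673.8.

673.8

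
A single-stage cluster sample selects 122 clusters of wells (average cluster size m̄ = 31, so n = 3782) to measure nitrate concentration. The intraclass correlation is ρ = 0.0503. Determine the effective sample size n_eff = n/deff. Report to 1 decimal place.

deff = 1 + (31 − 1)·0.0503 = 1 + 1.509 = 2.509.
n_eff = 3782 / 2.509 = 1507.4.

1507.4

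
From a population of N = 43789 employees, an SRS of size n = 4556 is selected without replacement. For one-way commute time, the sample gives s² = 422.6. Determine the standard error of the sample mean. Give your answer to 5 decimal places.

0.28828

Under SRS without replacement, Var(ȳ) = (1 − f)·s²/n with f = n/N = 4556/43789 = 0.10404439.
Var(ȳ) = (1 − 0.10404439)·422.6/4556 = 0.89595561·0.092756804 = 0.083105979.
SE(ȳ) = √(0.083105979) = 0.28828.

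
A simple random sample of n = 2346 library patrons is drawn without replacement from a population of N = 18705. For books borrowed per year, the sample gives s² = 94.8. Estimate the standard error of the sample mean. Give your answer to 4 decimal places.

Under SRS without replacement, Var(ȳ) = (1 − f)·s²/n with f = n/N = 2346/18705 = 0.12542101.
Var(ȳ) = (1 − 0.12542101)·94.8/2346 = 0.87457899·0.040409207 = 0.035341044.
SE(ȳ) = √(0.035341044) = 0.1880.

0.1880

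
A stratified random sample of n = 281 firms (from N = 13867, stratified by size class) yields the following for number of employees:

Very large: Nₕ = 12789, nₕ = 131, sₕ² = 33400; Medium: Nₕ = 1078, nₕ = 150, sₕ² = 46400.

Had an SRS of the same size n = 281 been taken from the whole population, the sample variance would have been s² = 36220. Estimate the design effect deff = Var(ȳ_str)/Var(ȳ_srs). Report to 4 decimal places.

1.7124

Var(ȳ_str) = Σ Wₕ²(1−fₕ)sₕ²/nₕ with Wₕ = Nₕ/13867:
  Very large: (12789/13867)²·(1−131/12789)·33400/131 = 214.64057
  Medium: (1078/13867)²·(1−150/1078)·46400/150 = 1.6092682
  → Var(ȳ_str) = 216.24984.
Var(ȳ_srs) = (1 − 281/13867)·36220/281 = 126.28484.
deff = 216.24984 / 126.28484 = 1.7124.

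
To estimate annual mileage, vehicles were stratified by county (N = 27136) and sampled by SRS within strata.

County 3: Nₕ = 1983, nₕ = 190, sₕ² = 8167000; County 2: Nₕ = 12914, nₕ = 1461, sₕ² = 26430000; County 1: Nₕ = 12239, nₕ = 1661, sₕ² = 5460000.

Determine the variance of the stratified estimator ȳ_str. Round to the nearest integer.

Var(ȳ_str) = Σₕ Wₕ²(1 − fₕ)sₕ²/nₕ with Wₕ = Nₕ/N, N = 27136.
County 3: Wₕ = 0.07307636; term = 0.07307636²·(1 − 0.09581442)·8167000/190 = 207.54883.
County 2: Wₕ = 0.47589917; term = 0.47589917²·(1 − 0.11313303)·26430000/1461 = 3633.585.
County 1: Wₕ = 0.45102447; term = 0.45102447²·(1 − 0.13571370)·5460000/1661 = 577.93746.
Sum = 4419.0713.

4419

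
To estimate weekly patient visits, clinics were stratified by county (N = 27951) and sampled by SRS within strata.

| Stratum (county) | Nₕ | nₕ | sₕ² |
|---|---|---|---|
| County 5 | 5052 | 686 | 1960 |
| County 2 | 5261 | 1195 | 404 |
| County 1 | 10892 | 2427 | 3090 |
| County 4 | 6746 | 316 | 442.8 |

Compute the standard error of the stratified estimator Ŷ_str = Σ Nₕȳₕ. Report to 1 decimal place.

Var(Ŷ_str) = Σₕ Nₕ²(1 − fₕ)sₕ²/nₕ.
County 5: 5052²·(1 − 686/5052)·1960/686 = 6.3020091 × 10^7.
County 2: 5261²·(1 − 1195/5261)·404/1195 = 7.2318454 × 10^6.
County 1: 10892²·(1 − 2427/10892)·3090/2427 = 1.1738789 × 10^8.
County 4: 6746²·(1 − 316/6746)·442.8/316 = 6.0782399 × 10^7.
Sum = 2.4842223 × 10^8.
SE = √(2.4842223 × 10^8) = 15761.4.

15761.4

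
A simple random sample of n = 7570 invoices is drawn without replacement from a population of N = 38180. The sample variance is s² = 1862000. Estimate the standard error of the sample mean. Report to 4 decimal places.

14.0429

Under SRS without replacement, Var(ȳ) = (1 − f)·s²/n with f = n/N = 7570/38180 = 0.19827135.
Var(ȳ) = (1 − 0.19827135)·1862000/7570 = 0.80172865·245.97094 = 197.20195.
SE(ȳ) = √(197.20195) = 14.0429.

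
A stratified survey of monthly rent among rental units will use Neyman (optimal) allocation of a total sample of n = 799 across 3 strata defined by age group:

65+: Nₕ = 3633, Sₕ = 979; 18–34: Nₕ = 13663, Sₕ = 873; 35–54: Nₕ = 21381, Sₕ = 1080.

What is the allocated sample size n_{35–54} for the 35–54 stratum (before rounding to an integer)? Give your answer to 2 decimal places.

478.28

Neyman allocation: nₕ = n·NₕSₕ / Σⱼ NⱼSⱼ.
Σ NⱼSⱼ = 3633·979 + 13663·873 + 21381·1080 = 3.8575986 × 10^7.
n_{35–54} = 799·21381·1080 / (3.8575986 × 10^7) = 478.28.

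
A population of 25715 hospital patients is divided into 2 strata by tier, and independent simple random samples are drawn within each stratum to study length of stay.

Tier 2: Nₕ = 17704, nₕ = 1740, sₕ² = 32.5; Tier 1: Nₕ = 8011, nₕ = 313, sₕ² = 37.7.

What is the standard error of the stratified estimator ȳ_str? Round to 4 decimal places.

Var(ȳ_str) = Σₕ Wₕ²(1 − fₕ)sₕ²/nₕ with Wₕ = Nₕ/N, N = 25715.
Tier 2: Wₕ = 0.68846976; term = 0.68846976²·(1 − 0.09828287)·32.5/1740 = 0.0079831479.
Tier 1: Wₕ = 0.31153024; term = 0.31153024²·(1 − 0.03907128)·37.7/313 = 0.011232815.
Sum = 0.019215963.
SE = √(0.019215963) = 0.1386.

0.1386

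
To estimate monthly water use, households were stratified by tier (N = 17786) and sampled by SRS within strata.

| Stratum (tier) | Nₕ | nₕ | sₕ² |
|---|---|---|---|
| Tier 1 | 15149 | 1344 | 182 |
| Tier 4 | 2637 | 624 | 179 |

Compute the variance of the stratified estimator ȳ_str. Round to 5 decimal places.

Var(ȳ_str) = Σₕ Wₕ²(1 − fₕ)sₕ²/nₕ with Wₕ = Nₕ/N, N = 17786.
Tier 1: Wₕ = 0.85173732; term = 0.85173732²·(1 − 0.08871873)·182/1344 = 0.089523266.
Tier 4: Wₕ = 0.14826268; term = 0.14826268²·(1 − 0.23663254)·179/624 = 0.0048135531.
Sum = 0.094336819.

0.09434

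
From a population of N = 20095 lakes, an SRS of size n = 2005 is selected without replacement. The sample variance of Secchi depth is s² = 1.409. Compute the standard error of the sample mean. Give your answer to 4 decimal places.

0.0252

Under SRS without replacement, Var(ȳ) = (1 − f)·s²/n with f = n/N = 2005/20095 = 0.09977606.
Var(ȳ) = (1 − 0.09977606)·1.409/2005 = 0.90022394·7.0274314 × 10^-4 = 6.326262 × 10^-4.
SE(ȳ) = √(6.326262 × 10^-4) = 0.0252.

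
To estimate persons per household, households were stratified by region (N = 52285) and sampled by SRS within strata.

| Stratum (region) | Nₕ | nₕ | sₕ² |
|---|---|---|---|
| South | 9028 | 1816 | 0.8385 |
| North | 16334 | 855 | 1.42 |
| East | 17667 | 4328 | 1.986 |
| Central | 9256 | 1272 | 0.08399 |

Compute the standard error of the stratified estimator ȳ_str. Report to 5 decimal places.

Var(ȳ_str) = Σₕ Wₕ²(1 − fₕ)sₕ²/nₕ with Wₕ = Nₕ/N, N = 52285.
South: Wₕ = 0.17266903; term = 0.17266903²·(1 − 0.20115197)·0.8385/1816 = 1.0997153 × 10^-5.
North: Wₕ = 0.31240317; term = 0.31240317²·(1 − 0.05234480)·1.42/855 = 1.5360433 × 10^-4.
East: Wₕ = 0.33789806; term = 0.33789806²·(1 − 0.24497651)·1.986/4328 = 3.9557046 × 10^-5.
Central: Wₕ = 0.17702974; term = 0.17702974²·(1 − 0.13742437)·0.08399/1272 = 1.7849667 × 10^-6.
Sum = 2.059435 × 10^-4.
SE = √(2.059435 × 10^-4) = 0.01435.

0.01435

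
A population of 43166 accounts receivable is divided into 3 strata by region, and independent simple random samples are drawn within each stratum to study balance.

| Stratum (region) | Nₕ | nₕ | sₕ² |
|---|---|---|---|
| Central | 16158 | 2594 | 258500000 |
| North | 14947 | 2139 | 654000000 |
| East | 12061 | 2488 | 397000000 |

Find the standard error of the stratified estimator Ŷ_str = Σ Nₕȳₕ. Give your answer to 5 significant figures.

Var(Ŷ_str) = Σₕ Nₕ²(1 − fₕ)sₕ²/nₕ.
Central: 16158²·(1 − 2594/16158)·258500000/2594 = 2.184067 × 10^13.
North: 14947²·(1 − 2139/14947)·654000000/2139 = 5.8533207 × 10^13.
East: 12061²·(1 − 2488/12061)·397000000/2488 = 1.8423473 × 10^13.
Sum = 9.879735 × 10^13.
SE = √(9.879735 × 10^13) = 9.9397 × 10^6.

9.9397 × 10^6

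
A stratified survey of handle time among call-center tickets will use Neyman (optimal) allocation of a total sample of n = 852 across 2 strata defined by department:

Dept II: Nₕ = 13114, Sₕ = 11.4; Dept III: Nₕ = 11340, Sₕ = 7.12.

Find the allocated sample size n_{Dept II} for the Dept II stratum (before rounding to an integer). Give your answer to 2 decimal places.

553.22

Neyman allocation: nₕ = n·NₕSₕ / Σⱼ NⱼSⱼ.
Σ NⱼSⱼ = 13114·11.4 + 11340·7.12 = 230240.4.
n_{Dept II} = 852·13114·11.4 / 230240.4 = 553.22.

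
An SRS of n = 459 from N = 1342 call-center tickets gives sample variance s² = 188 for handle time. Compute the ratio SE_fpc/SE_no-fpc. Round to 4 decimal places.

0.8112

f = n/N = 459/1342 = 0.34202683.
SE_no-fpc = √(s²/n) = 0.63998911; SE_fpc = √((1−f)s²/n) = 0.51913066.
Ratio = √(1−f) = 0.81115546.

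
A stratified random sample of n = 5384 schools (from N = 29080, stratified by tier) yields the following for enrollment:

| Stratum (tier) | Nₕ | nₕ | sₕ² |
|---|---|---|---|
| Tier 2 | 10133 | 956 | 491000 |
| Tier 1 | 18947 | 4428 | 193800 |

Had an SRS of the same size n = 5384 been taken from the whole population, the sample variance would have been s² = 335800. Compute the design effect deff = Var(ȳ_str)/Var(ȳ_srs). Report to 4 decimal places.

Var(ȳ_str) = Σ Wₕ²(1−fₕ)sₕ²/nₕ with Wₕ = Nₕ/29080:
  Tier 2: (10133/29080)²·(1−956/10133)·491000/956 = 56.477254
  Tier 1: (18947/29080)²·(1−4428/18947)·193800/4428 = 14.237526
  → Var(ȳ_str) = 70.71478.
Var(ȳ_srs) = (1 − 5384/29080)·335800/5384 = 50.82253.
deff = 70.71478 / 50.82253 = 1.3914.

1.3914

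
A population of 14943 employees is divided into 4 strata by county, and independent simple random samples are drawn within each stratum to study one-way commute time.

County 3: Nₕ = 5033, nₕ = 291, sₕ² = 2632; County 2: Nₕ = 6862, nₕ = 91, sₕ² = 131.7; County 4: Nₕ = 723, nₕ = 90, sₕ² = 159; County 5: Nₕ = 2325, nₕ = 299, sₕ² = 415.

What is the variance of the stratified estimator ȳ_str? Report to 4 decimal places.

Var(ȳ_str) = Σₕ Wₕ²(1 − fₕ)sₕ²/nₕ with Wₕ = Nₕ/N, N = 14943.
County 3: Wₕ = 0.33681322; term = 0.33681322²·(1 − 0.05781840)·2632/291 = 0.96673131.
County 2: Wₕ = 0.45921167; term = 0.45921167²·(1 − 0.01326144)·131.7/91 = 0.30114268.
County 4: Wₕ = 0.04838386; term = 0.04838386²·(1 − 0.12448133)·159/90 = 0.0036209375.
County 5: Wₕ = 0.15559125; term = 0.15559125²·(1 − 0.12860215)·415/299 = 0.029279504.
Sum = 1.3007744.

1.3008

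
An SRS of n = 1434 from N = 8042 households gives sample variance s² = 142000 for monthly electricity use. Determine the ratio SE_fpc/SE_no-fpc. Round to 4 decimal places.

f = n/N = 1434/8042 = 0.17831385.
SE_no-fpc = √(s²/n) = 9.9510658; SE_fpc = √((1−f)s²/n) = 9.0203332.
Ratio = √(1−f) = 0.90646906.

0.9065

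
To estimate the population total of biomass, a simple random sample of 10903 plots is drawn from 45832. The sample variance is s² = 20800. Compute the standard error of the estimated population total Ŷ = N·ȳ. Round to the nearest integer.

55263

Var(Ŷ) = N²·Var(ȳ) = N²·(1 − n/N)·s²/n.
f = 10903/45832 = 0.23789056; Var(ȳ) = 0.76210944·20800/10903 = 1.4539004.
Var(Ŷ) = 45832² · 1.4539004 = 3.0540228 × 10^9.
SE(Ŷ) = √(3.0540228 × 10^9) = 55263.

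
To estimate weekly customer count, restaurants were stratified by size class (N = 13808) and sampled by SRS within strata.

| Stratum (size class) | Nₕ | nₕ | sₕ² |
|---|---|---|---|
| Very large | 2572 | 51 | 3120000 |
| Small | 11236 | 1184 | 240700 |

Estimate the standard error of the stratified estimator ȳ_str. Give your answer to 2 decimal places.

46.91

Var(ȳ_str) = Σₕ Wₕ²(1 − fₕ)sₕ²/nₕ with Wₕ = Nₕ/N, N = 13808.
Very large: Wₕ = 0.18626883; term = 0.18626883²·(1 − 0.01982893)·3120000/51 = 2080.495.
Small: Wₕ = 0.81373117; term = 0.81373117²·(1 − 0.10537558)·240700/1184 = 120.42788.
Sum = 2200.9229.
SE = √(2200.9229) = 46.91.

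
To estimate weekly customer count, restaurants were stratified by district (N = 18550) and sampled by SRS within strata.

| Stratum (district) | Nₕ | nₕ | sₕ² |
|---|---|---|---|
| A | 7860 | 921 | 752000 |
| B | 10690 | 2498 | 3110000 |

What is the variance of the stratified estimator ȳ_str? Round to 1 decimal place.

446.3

Var(ȳ_str) = Σₕ Wₕ²(1 − fₕ)sₕ²/nₕ with Wₕ = Nₕ/N, N = 18550.
A: Wₕ = 0.42371968; term = 0.42371968²·(1 − 0.11717557)·752000/921 = 129.41655.
B: Wₕ = 0.57628032; term = 0.57628032²·(1 − 0.23367633)·3110000/2498 = 316.84567.
Sum = 446.26222.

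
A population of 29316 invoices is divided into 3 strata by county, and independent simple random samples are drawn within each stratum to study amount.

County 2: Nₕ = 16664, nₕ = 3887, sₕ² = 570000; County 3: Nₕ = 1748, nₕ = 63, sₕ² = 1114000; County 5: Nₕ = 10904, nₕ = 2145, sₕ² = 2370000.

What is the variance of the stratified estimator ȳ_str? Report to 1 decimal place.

Var(ȳ_str) = Σₕ Wₕ²(1 − fₕ)sₕ²/nₕ with Wₕ = Nₕ/N, N = 29316.
County 2: Wₕ = 0.56842680; term = 0.56842680²·(1 − 0.23325732)·570000/3887 = 36.329468.
County 3: Wₕ = 0.05962614; term = 0.05962614²·(1 − 0.03604119)·1114000/63 = 60.600548.
County 5: Wₕ = 0.37194706; term = 0.37194706²·(1 − 0.19671680)·2370000/2145 = 122.78689.
Sum = 219.71691.

219.7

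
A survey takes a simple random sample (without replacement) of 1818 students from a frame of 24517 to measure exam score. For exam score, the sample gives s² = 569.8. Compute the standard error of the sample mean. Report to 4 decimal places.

Under SRS without replacement, Var(ȳ) = (1 − f)·s²/n with f = n/N = 1818/24517 = 0.07415263.
Var(ȳ) = (1 − 0.07415263)·569.8/1818 = 0.92584737·0.31342134 = 0.29018033.
SE(ȳ) = √(0.29018033) = 0.5387.

0.5387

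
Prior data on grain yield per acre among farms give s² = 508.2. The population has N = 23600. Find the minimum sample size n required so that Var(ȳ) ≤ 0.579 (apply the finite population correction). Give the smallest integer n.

Without fpc, n₀ = s²/D = 508.2/0.579 = 877.7202.
With fpc, (1 − n/N)·s²/n ≤ D requires n ≥ n₀/(1 + n₀/N) = 877.7202/(1 + 877.7202/23600) = 846.2470.
Rounding up, n = 847.

847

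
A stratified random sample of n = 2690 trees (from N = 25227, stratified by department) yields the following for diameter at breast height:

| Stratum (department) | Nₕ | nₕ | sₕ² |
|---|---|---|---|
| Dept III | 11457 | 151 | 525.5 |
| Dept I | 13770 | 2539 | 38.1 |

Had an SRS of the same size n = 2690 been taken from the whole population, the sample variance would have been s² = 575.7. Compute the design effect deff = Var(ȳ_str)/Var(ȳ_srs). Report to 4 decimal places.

Var(ȳ_str) = Σ Wₕ²(1−fₕ)sₕ²/nₕ with Wₕ = Nₕ/25227:
  Dept III: (11457/25227)²·(1−151/11457)·525.5/151 = 0.70834438
  Dept I: (13770/25227)²·(1−2539/13770)·38.1/2539 = 0.0036465605
  → Var(ȳ_str) = 0.71199094.
Var(ȳ_srs) = (1 − 2690/25227)·575.7/2690 = 0.19119408.
deff = 0.71199094 / 0.19119408 = 3.7239.

3.7239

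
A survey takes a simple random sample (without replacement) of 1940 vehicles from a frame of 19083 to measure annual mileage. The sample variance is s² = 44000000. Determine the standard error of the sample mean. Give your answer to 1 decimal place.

Under SRS without replacement, Var(ȳ) = (1 − f)·s²/n with f = n/N = 1940/19083 = 0.10166116.
Var(ȳ) = (1 − 0.10166116)·44000000/1940 = 0.89833884·22680.412 = 20374.695.
SE(ȳ) = √(20374.695) = 142.7.

142.7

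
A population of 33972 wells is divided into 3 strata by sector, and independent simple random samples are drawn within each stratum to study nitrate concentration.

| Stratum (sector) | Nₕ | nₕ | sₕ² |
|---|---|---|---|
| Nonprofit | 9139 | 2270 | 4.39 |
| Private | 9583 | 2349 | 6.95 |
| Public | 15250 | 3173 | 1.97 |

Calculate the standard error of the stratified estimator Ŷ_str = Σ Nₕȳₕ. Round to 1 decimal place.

664.0

Var(Ŷ_str) = Σₕ Nₕ²(1 − fₕ)sₕ²/nₕ.
Nonprofit: 9139²·(1 − 2270/9139)·4.39/2270 = 121403.4.
Private: 9583²·(1 − 2349/9583)·6.95/2349 = 205107.61.
Public: 15250²·(1 − 3173/15250)·1.97/3173 = 114347.08.
Sum = 440858.09.
SE = √(440858.09) = 664.0.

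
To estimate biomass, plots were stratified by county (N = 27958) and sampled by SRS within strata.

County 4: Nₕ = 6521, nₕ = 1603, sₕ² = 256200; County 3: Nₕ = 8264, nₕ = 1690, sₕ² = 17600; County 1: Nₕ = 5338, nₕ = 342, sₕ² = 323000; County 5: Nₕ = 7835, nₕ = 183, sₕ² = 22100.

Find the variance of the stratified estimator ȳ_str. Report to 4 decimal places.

Var(ȳ_str) = Σₕ Wₕ²(1 − fₕ)sₕ²/nₕ with Wₕ = Nₕ/N, N = 27958.
County 4: Wₕ = 0.23324272; term = 0.23324272²·(1 − 0.24582119)·256200/1603 = 6.5574672.
County 3: Wₕ = 0.29558624; term = 0.29558624²·(1 − 0.20450145)·17600/1690 = 0.72382532.
County 1: Wₕ = 0.19092925; term = 0.19092925²·(1 − 0.06406894)·323000/342 = 32.222944.
County 5: Wₕ = 0.28024179; term = 0.28024179²·(1 − 0.02335673)·22100/183 = 9.262814.
Sum = 48.767051.

48.7671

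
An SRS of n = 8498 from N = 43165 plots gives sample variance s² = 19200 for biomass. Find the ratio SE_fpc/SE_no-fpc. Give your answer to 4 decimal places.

f = n/N = 8498/43165 = 0.19687247.
SE_no-fpc = √(s²/n) = 1.5031151; SE_fpc = √((1−f)s²/n) = 1.3470525.
Ratio = √(1−f) = 0.89617383.

0.8962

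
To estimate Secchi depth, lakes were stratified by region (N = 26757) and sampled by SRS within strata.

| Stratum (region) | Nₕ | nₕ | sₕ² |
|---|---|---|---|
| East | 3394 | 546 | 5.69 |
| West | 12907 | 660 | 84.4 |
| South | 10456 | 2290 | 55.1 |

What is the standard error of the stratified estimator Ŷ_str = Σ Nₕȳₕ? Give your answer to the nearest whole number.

4730

Var(Ŷ_str) = Σₕ Nₕ²(1 − fₕ)sₕ²/nₕ.
East: 3394²·(1 − 546/3394)·5.69/546 = 100732.93.
West: 12907²·(1 − 660/12907)·84.4/660 = 2.0214059 × 10^7.
South: 10456²·(1 − 2290/10456)·55.1/2290 = 2.0544287 × 10^6.
Sum = 2.2369221 × 10^7.
SE = √(2.2369221 × 10^7) = 4730.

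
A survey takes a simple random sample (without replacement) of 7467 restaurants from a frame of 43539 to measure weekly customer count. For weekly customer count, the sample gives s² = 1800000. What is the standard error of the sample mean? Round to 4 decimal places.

14.1322

Under SRS without replacement, Var(ȳ) = (1 − f)·s²/n with f = n/N = 7467/43539 = 0.17150141.
Var(ȳ) = (1 − 0.17150141)·1800000/7467 = 0.82849859·241.06067 = 199.71842.
SE(ȳ) = √(199.71842) = 14.1322.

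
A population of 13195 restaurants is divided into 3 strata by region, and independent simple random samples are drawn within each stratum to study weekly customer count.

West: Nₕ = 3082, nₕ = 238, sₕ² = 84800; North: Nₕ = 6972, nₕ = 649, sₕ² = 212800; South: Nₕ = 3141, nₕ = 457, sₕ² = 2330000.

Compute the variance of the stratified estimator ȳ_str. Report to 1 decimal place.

Var(ȳ_str) = Σₕ Wₕ²(1 − fₕ)sₕ²/nₕ with Wₕ = Nₕ/N, N = 13195.
West: Wₕ = 0.23357332; term = 0.23357332²·(1 − 0.07722258)·84800/238 = 17.937517.
North: Wₕ = 0.52838196; term = 0.52838196²·(1 − 0.09308663)·212800/649 = 83.021141.
South: Wₕ = 0.23804471; term = 0.23804471²·(1 − 0.14549507)·2330000/457 = 246.87174.
Sum = 347.8304.

347.8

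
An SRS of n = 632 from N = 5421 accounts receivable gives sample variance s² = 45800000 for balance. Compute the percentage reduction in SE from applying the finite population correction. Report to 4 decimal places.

f = n/N = 632/5421 = 0.11658366.
SE_no-fpc = √(s²/n) = 269.19947; SE_fpc = √((1−f)s²/n) = 253.0212.
Ratio = √(1−f) = 0.93990231. Reduction = 100·(1 − 0.93990231) = 6.0098%.

6.0098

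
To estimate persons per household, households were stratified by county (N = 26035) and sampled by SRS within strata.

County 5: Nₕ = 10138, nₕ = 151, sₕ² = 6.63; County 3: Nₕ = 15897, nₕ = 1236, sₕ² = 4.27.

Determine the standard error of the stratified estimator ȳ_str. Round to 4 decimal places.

0.0880

Var(ȳ_str) = Σₕ Wₕ²(1 − fₕ)sₕ²/nₕ with Wₕ = Nₕ/N, N = 26035.
County 5: Wₕ = 0.38939889; term = 0.38939889²·(1 − 0.01489446)·6.63/151 = 0.0065585639.
County 3: Wₕ = 0.61060111; term = 0.61060111²·(1 − 0.07775052)·4.27/1236 = 0.0011878812.
Sum = 0.0077464451.
SE = √(0.0077464451) = 0.0880.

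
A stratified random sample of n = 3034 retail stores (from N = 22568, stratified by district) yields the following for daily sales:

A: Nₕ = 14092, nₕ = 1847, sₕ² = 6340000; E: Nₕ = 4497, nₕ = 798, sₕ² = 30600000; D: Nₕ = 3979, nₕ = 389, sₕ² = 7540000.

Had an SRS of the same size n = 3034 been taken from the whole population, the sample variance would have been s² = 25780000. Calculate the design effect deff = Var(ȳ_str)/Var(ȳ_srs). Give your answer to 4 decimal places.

0.4023

Var(ȳ_str) = Σ Wₕ²(1−fₕ)sₕ²/nₕ with Wₕ = Nₕ/22568:
  A: (14092/22568)²·(1−1847/14092)·6340000/1847 = 1162.9677
  E: (4497/22568)²·(1−798/4497)·30600000/798 = 1252.39
  D: (3979/22568)²·(1−389/3979)·7540000/389 = 543.63071
  → Var(ȳ_str) = 2958.9884.
Var(ȳ_srs) = (1 − 3034/22568)·25780000/3034 = 7354.7082.
deff = 2958.9884 / 7354.7082 = 0.4023.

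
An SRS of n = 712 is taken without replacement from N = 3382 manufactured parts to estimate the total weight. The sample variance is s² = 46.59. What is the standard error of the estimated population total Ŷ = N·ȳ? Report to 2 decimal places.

768.69

Var(Ŷ) = N²·Var(ȳ) = N²·(1 − n/N)·s²/n.
f = 712/3382 = 0.21052632; Var(ȳ) = 0.78947368·46.59/712 = 0.051659521.
Var(Ŷ) = 3382² · 0.051659521 = 590877.68.
SE(Ŷ) = √(590877.68) = 768.69.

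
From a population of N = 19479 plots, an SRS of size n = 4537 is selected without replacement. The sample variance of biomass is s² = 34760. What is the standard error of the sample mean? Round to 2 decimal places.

Under SRS without replacement, Var(ȳ) = (1 − f)·s²/n with f = n/N = 4537/19479 = 0.23291750.
Var(ȳ) = (1 − 0.23291750)·34760/4537 = 0.76708250·7.6614503 = 5.8769644.
SE(ȳ) = √(5.8769644) = 2.42.

2.42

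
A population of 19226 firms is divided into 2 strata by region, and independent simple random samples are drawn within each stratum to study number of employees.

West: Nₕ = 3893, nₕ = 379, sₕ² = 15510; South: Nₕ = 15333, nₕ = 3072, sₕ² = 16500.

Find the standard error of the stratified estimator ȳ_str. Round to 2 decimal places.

Var(ȳ_str) = Σₕ Wₕ²(1 − fₕ)sₕ²/nₕ with Wₕ = Nₕ/N, N = 19226.
West: Wₕ = 0.20248622; term = 0.20248622²·(1 − 0.09735423)·15510/379 = 1.5145404.
South: Wₕ = 0.79751378; term = 0.79751378²·(1 − 0.20035218)·16500/3072 = 2.7317307.
Sum = 4.2462711.
SE = √(4.2462711) = 2.06.

2.06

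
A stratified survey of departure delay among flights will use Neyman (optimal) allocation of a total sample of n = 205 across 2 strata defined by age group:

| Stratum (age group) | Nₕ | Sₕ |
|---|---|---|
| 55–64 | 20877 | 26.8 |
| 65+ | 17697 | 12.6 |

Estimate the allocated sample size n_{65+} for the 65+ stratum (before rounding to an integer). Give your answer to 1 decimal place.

Neyman allocation: nₕ = n·NₕSₕ / Σⱼ NⱼSⱼ.
Σ NⱼSⱼ = 20877·26.8 + 17697·12.6 = 782485.8.
n_{65+} = 205·17697·12.6 / 782485.8 = 58.4.

58.4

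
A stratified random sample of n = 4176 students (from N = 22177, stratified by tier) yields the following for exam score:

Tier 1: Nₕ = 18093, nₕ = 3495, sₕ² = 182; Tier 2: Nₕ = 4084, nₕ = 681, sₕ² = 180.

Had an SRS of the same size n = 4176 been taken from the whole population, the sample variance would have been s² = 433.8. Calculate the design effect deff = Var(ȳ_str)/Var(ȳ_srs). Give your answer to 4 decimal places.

Var(ȳ_str) = Σ Wₕ²(1−fₕ)sₕ²/nₕ with Wₕ = Nₕ/22177:
  Tier 1: (18093/22177)²·(1−3495/18093)·182/3495 = 0.027965498
  Tier 2: (4084/22177)²·(1−681/4084)·180/681 = 0.0074690864
  → Var(ȳ_str) = 0.035434584.
Var(ȳ_srs) = (1 − 4176/22177)·433.8/4176 = 0.084318504.
deff = 0.035434584 / 0.084318504 = 0.4202.

0.4202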